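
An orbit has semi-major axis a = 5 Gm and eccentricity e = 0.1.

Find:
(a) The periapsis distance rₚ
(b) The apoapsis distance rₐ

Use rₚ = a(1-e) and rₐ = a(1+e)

Convert to SI: a = 5 Gm = 5e+09 m.
(a) rₚ = a(1 − e) = 5e+09 · (1 − 0.1) = 5e+09 · 0.9 ≈ 4.5e+09 m = 4.5 Gm.
(b) rₐ = a(1 + e) = 5e+09 · (1 + 0.1) = 5e+09 · 1.1 ≈ 5.5e+09 m = 5.5 Gm.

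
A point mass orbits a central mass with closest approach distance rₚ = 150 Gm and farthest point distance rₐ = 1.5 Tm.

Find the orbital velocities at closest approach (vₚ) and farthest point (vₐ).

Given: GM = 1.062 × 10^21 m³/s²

Convert to SI: rₚ = 150 Gm = 1.5e+11 m; rₐ = 1.5 Tm = 1.5e+12 m.
Use the vis-viva equation v² = GM(2/r − 1/a) with a = (rₚ + rₐ)/2 = (1.5e+11 + 1.5e+12)/2 = 8.25e+11 m.
vₚ = √(GM · (2/rₚ − 1/a)) = √(1.062e+21 · (2/1.5e+11 − 1/8.25e+11)) m/s ≈ 1.135e+05 m/s = 113.5 km/s.
vₐ = √(GM · (2/rₐ − 1/a)) = √(1.062e+21 · (2/1.5e+12 − 1/8.25e+11)) m/s ≈ 1.135e+04 m/s = 11.35 km/s.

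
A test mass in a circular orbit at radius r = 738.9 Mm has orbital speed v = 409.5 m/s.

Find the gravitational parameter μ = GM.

Convert to SI: r = 738.9 Mm = 7.389e+08 m.
For a circular orbit v² = GM/r, so GM = v² · r.
GM = (409.5)² · 7.389e+08 m³/s² ≈ 1.239e+14 m³/s² = 1.239 × 10^14 m³/s².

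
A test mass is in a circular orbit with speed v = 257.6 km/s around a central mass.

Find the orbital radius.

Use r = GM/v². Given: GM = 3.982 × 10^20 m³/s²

Convert to SI: v = 257.6 km/s = 257600 m/s.
For a circular orbit, v² = GM / r, so r = GM / v².
r = 3.982e+20 / (257600)² m ≈ 6.001e+09 m = 6.001 Gm.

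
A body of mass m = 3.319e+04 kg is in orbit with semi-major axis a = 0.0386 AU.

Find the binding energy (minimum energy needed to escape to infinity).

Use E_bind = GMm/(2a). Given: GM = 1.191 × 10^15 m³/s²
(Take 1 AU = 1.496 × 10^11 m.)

Convert to SI: a = 0.0386 AU = 5.77456e+09 m.
Total orbital energy is E = −GMm/(2a); binding energy is E_bind = −E = GMm/(2a).
E_bind = 1.191e+15 · 3.319e+04 / (2 · 5.77456e+09) J ≈ 3.423e+09 J = 3.423 GJ.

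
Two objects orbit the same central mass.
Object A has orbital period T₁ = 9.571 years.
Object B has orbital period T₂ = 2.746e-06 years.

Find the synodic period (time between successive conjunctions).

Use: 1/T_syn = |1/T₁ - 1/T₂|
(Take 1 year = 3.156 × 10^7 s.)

Convert to SI: T₁ = 9.571 years = 3.02061e+08 s; T₂ = 2.746e-06 years = 86.6638 s.
T_syn = |T₁ · T₂ / (T₁ − T₂)|.
T_syn = |3.02061e+08 · 86.6638 / (3.02061e+08 − 86.6638)| s ≈ 86.66 s = 2.746e-06 years.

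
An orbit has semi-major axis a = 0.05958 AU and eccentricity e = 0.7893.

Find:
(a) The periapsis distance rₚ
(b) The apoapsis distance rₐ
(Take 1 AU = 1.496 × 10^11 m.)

Convert to SI: a = 0.05958 AU = 8.91317e+09 m.
(a) rₚ = a(1 − e) = 8.91317e+09 · (1 − 0.7893) = 8.91317e+09 · 0.2107 ≈ 1.878e+09 m = 0.01255 AU.
(b) rₐ = a(1 + e) = 8.91317e+09 · (1 + 0.7893) = 8.91317e+09 · 1.7893 ≈ 1.595e+10 m = 0.1066 AU.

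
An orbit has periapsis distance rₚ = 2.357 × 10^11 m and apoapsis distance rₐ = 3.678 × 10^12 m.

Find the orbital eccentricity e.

e = (rₐ − rₚ) / (rₐ + rₚ).
e = (3.678e+12 − 2.357e+11) / (3.678e+12 + 2.357e+11) = 3.4423e+12 / 3.9137e+12 ≈ 0.8796.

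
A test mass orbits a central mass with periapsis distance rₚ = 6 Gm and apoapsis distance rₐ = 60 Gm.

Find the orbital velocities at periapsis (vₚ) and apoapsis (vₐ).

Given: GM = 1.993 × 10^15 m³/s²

Convert to SI: rₚ = 6 Gm = 6e+09 m; rₐ = 60 Gm = 6e+10 m.
Use the vis-viva equation v² = GM(2/r − 1/a) with a = (rₚ + rₐ)/2 = (6e+09 + 6e+10)/2 = 3.3e+10 m.
vₚ = √(GM · (2/rₚ − 1/a)) = √(1.993e+15 · (2/6e+09 − 1/3.3e+10)) m/s ≈ 777.1 m/s = 777.1 m/s.
vₐ = √(GM · (2/rₐ − 1/a)) = √(1.993e+15 · (2/6e+10 − 1/3.3e+10)) m/s ≈ 77.71 m/s = 77.71 m/s.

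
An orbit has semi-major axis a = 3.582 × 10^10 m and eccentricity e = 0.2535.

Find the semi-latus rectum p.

p = a (1 − e²).
p = 3.582e+10 · (1 − (0.2535)²) = 3.582e+10 · 0.935738 ≈ 3.352e+10 m = 3.352 × 10^10 m.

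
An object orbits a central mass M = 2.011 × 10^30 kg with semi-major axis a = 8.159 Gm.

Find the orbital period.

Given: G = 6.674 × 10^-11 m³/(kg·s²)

Convert to SI: a = 8.159 Gm = 8.159e+09 m.
GM = G · M = 6.674e-11 · 2.011e+30 = 1.34214e+20 m³/s².
Kepler's third law: T = 2π √(a³ / GM).
Substituting a = 8.159e+09 m and GM = 1.34214e+20 m³/s²:
T = 2π √((8.159e+09)³ / 1.34214e+20) s
T ≈ 3.997e+05 s = 4.626 days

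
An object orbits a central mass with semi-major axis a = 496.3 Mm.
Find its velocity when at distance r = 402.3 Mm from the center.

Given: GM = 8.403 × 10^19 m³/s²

Convert to SI: a = 496.3 Mm = 4.963e+08 m; r = 402.3 Mm = 4.023e+08 m.
Vis-viva: v = √(GM · (2/r − 1/a)).
2/r − 1/a = 2/4.023e+08 − 1/4.963e+08 = 2.9565e-09 m⁻¹.
v = √(8.403e+19 · 2.9565e-09) m/s ≈ 4.984e+05 m/s = 498.4 km/s.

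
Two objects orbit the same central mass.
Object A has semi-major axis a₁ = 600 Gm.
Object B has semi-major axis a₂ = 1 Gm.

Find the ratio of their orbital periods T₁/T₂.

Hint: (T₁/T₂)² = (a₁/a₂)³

Convert to SI: a₁ = 600 Gm = 6e+11 m; a₂ = 1 Gm = 1e+09 m.
From Kepler's third law, (T₁/T₂)² = (a₁/a₂)³, so T₁/T₂ = (a₁/a₂)^(3/2).
a₁/a₂ = 6e+11 / 1e+09 = 600.
T₁/T₂ = (600)^(3/2) ≈ 1.47e+04.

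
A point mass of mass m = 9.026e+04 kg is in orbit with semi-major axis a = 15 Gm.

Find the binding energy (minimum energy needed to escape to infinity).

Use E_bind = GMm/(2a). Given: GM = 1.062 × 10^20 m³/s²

Convert to SI: a = 15 Gm = 1.5e+10 m.
Total orbital energy is E = −GMm/(2a); binding energy is E_bind = −E = GMm/(2a).
E_bind = 1.062e+20 · 9.026e+04 / (2 · 1.5e+10) J ≈ 3.195e+14 J = 319.5 TJ.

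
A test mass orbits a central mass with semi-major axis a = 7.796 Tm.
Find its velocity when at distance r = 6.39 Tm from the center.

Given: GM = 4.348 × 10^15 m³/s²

Convert to SI: a = 7.796 Tm = 7.796e+12 m; r = 6.39 Tm = 6.39e+12 m.
Vis-viva: v = √(GM · (2/r − 1/a)).
2/r − 1/a = 2/6.39e+12 − 1/7.796e+12 = 1.84718e-13 m⁻¹.
v = √(4.348e+15 · 1.84718e-13) m/s ≈ 28.34 m/s = 28.34 m/s.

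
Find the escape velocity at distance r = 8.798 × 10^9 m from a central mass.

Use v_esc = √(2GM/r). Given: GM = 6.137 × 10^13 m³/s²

Escape velocity comes from setting total energy to zero: ½v² − GM/r = 0 ⇒ v_esc = √(2GM / r).
v_esc = √(2 · 6.137e+13 / 8.798e+09) m/s ≈ 118.1 m/s = 118.1 m/s.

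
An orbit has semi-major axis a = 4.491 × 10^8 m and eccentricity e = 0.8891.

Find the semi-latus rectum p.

p = a (1 − e²).
p = 4.491e+08 · (1 − (0.8891)²) = 4.491e+08 · 0.209501 ≈ 9.409e+07 m = 9.409 × 10^7 m.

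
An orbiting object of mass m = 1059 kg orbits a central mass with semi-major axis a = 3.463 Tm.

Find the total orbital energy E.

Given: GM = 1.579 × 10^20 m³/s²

Convert to SI: a = 3.463 Tm = 3.463e+12 m.
E = −GMm / (2a).
E = −1.579e+20 · 1059 / (2 · 3.463e+12) J ≈ -2.414e+10 J = -24.14 GJ.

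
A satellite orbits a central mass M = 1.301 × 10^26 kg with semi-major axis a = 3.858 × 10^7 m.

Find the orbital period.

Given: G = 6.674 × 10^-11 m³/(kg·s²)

GM = G · M = 6.674e-11 · 1.301e+26 = 8.68287e+15 m³/s².
Kepler's third law: T = 2π √(a³ / GM).
Substituting a = 3.858e+07 m and GM = 8.68287e+15 m³/s²:
T = 2π √((3.858e+07)³ / 8.68287e+15) s
T ≈ 1.616e+04 s = 4.488 hours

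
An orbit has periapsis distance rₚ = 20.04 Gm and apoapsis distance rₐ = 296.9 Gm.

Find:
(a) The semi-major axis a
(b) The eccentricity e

Convert to SI: rₚ = 20.04 Gm = 2.004e+10 m; rₐ = 296.9 Gm = 2.969e+11 m.
(a) a = (rₚ + rₐ) / 2 = (2.004e+10 + 2.969e+11) / 2 ≈ 1.585e+11 m = 158.5 Gm.
(b) e = (rₐ − rₚ) / (rₐ + rₚ) = (2.969e+11 − 2.004e+10) / (2.969e+11 + 2.004e+10) ≈ 0.8735.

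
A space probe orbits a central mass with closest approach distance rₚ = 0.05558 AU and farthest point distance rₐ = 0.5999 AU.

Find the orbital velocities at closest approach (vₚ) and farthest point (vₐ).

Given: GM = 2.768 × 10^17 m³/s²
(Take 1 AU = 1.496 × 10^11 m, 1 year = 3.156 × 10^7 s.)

Convert to SI: rₚ = 0.05558 AU = 8.31477e+09 m; rₐ = 0.5999 AU = 8.9745e+10 m.
Use the vis-viva equation v² = GM(2/r − 1/a) with a = (rₚ + rₐ)/2 = (8.31477e+09 + 8.9745e+10)/2 = 4.90299e+10 m.
vₚ = √(GM · (2/rₚ − 1/a)) = √(2.768e+17 · (2/8.31477e+09 − 1/4.90299e+10)) m/s ≈ 7806 m/s = 1.647 AU/year.
vₐ = √(GM · (2/rₐ − 1/a)) = √(2.768e+17 · (2/8.9745e+10 − 1/4.90299e+10)) m/s ≈ 723.2 m/s = 0.1526 AU/year.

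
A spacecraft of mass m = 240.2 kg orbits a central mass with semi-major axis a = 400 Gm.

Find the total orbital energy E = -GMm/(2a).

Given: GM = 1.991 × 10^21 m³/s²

Convert to SI: a = 400 Gm = 4e+11 m.
E = −GMm / (2a).
E = −1.991e+21 · 240.2 / (2 · 4e+11) J ≈ -5.978e+11 J = -597.8 GJ.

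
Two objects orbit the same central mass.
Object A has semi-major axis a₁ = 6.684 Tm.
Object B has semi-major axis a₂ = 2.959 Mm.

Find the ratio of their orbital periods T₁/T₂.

Convert to SI: a₁ = 6.684 Tm = 6.684e+12 m; a₂ = 2.959 Mm = 2.959e+06 m.
From Kepler's third law, (T₁/T₂)² = (a₁/a₂)³, so T₁/T₂ = (a₁/a₂)^(3/2).
a₁/a₂ = 6.684e+12 / 2.959e+06 = 2.25887e+06.
T₁/T₂ = (2.25887e+06)^(3/2) ≈ 3.395e+09.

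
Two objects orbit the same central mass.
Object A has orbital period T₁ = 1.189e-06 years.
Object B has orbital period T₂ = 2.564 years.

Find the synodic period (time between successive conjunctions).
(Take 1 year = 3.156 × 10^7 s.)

Convert to SI: T₁ = 1.189e-06 years = 37.5248 s; T₂ = 2.564 years = 8.09198e+07 s.
T_syn = |T₁ · T₂ / (T₁ − T₂)|.
T_syn = |37.5248 · 8.09198e+07 / (37.5248 − 8.09198e+07)| s ≈ 37.52 s = 1.189e-06 years.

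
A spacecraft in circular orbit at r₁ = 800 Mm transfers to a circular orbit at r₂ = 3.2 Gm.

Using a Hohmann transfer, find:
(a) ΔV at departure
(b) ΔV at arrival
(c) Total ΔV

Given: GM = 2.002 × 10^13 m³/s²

Convert to SI: r₁ = 800 Mm = 8e+08 m; r₂ = 3.2 Gm = 3.2e+09 m.
Transfer semi-major axis: a_t = (r₁ + r₂)/2 = (8e+08 + 3.2e+09)/2 = 2e+09 m.
Circular speeds: v₁ = √(GM/r₁) = 158.193 m/s, v₂ = √(GM/r₂) = 79.0965 m/s.
Transfer speeds (vis-viva v² = GM(2/r − 1/a_t)): v₁ᵗ = 200.1 m/s, v₂ᵗ = 50.025 m/s.
(a) ΔV₁ = |v₁ᵗ − v₁| ≈ 41.91 m/s = 41.91 m/s.
(b) ΔV₂ = |v₂ − v₂ᵗ| ≈ 29.07 m/s = 29.07 m/s.
(c) ΔV_total = ΔV₁ + ΔV₂ ≈ 70.98 m/s = 70.98 m/s.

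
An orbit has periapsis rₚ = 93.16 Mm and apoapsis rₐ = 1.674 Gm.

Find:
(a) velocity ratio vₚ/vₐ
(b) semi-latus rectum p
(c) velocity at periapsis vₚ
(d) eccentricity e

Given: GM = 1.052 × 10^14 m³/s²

Convert to SI: rₚ = 93.16 Mm = 9.316e+07 m; rₐ = 1.674 Gm = 1.674e+09 m.
(a) Conservation of angular momentum (rₚvₚ = rₐvₐ) gives vₚ/vₐ = rₐ/rₚ = 1.674e+09/9.316e+07 ≈ 17.97
(b) From a = (rₚ + rₐ)/2 = 8.8358e+08 m and e = (rₐ − rₚ)/(rₐ + rₚ) = 0.894565, p = a(1 − e²) = 8.8358e+08 · (1 − (0.894565)²) ≈ 1.765e+08 m
(c) With a = (rₚ + rₐ)/2 = 8.8358e+08 m, vₚ = √(GM (2/rₚ − 1/a)) = √(1.052e+14 · (2/9.316e+07 − 1/8.8358e+08)) m/s ≈ 1463 m/s
(d) e = (rₐ − rₚ)/(rₐ + rₚ) = (1.674e+09 − 9.316e+07)/(1.674e+09 + 9.316e+07) ≈ 0.8946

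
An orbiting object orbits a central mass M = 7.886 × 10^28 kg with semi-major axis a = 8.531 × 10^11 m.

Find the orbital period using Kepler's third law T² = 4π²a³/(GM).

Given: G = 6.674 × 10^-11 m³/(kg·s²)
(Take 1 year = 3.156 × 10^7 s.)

GM = G · M = 6.674e-11 · 7.886e+28 = 5.26312e+18 m³/s².
Kepler's third law: T = 2π √(a³ / GM).
Substituting a = 8.531e+11 m and GM = 5.26312e+18 m³/s²:
T = 2π √((8.531e+11)³ / 5.26312e+18) s
T ≈ 2.158e+09 s = 68.38 years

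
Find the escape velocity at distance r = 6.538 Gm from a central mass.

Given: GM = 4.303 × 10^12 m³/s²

Convert to SI: r = 6.538 Gm = 6.538e+09 m.
Escape velocity comes from setting total energy to zero: ½v² − GM/r = 0 ⇒ v_esc = √(2GM / r).
v_esc = √(2 · 4.303e+12 / 6.538e+09) m/s ≈ 36.28 m/s = 36.28 m/s.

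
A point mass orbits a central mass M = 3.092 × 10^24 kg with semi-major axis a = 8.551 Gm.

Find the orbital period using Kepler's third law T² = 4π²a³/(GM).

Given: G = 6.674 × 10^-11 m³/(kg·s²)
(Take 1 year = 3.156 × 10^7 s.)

Convert to SI: a = 8.551 Gm = 8.551e+09 m.
GM = G · M = 6.674e-11 · 3.092e+24 = 2.0636e+14 m³/s².
Kepler's third law: T = 2π √(a³ / GM).
Substituting a = 8.551e+09 m and GM = 2.0636e+14 m³/s²:
T = 2π √((8.551e+09)³ / 2.0636e+14) s
T ≈ 3.459e+08 s = 10.96 years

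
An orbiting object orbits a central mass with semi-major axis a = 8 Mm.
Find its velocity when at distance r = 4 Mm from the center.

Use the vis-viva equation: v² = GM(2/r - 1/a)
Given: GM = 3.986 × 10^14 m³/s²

Convert to SI: a = 8 Mm = 8e+06 m; r = 4 Mm = 4e+06 m.
Vis-viva: v = √(GM · (2/r − 1/a)).
2/r − 1/a = 2/4e+06 − 1/8e+06 = 3.75e-07 m⁻¹.
v = √(3.986e+14 · 3.75e-07) m/s ≈ 1.223e+04 m/s = 12.23 km/s.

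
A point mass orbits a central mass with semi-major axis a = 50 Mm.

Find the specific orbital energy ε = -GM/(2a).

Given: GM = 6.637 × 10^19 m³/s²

Convert to SI: a = 50 Mm = 5e+07 m.
ε = −GM / (2a).
ε = −6.637e+19 / (2 · 5e+07) J/kg ≈ -6.637e+11 J/kg = -663.7 GJ/kg.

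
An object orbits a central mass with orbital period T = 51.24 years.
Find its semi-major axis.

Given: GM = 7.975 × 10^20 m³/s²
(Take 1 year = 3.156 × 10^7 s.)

Convert to SI: T = 51.24 years = 1.61713e+09 s.
Invert Kepler's third law: a = (GM · T² / (4π²))^(1/3).
Substituting T = 1.61713e+09 s and GM = 7.975e+20 m³/s²:
a = (7.975e+20 · (1.61713e+09)² / (4π²))^(1/3) m
a ≈ 3.752e+12 m = 3.752 Tm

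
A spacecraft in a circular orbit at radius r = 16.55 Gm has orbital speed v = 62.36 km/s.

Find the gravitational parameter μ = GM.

Convert to SI: r = 16.55 Gm = 1.655e+10 m; v = 62.36 km/s = 62360 m/s.
For a circular orbit v² = GM/r, so GM = v² · r.
GM = (62360)² · 1.655e+10 m³/s² ≈ 6.436e+19 m³/s² = 6.436 × 10^19 m³/s².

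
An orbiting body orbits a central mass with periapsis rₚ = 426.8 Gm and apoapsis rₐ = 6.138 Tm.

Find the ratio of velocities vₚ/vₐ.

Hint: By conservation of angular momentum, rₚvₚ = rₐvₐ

Convert to SI: rₚ = 426.8 Gm = 4.268e+11 m; rₐ = 6.138 Tm = 6.138e+12 m.
Conservation of angular momentum gives rₚvₚ = rₐvₐ, so vₚ/vₐ = rₐ/rₚ.
vₚ/vₐ = 6.138e+12 / 4.268e+11 ≈ 14.38.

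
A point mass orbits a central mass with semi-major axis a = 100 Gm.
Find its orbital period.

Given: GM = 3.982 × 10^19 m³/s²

Convert to SI: a = 100 Gm = 1e+11 m.
Kepler's third law: T = 2π √(a³ / GM).
Substituting a = 1e+11 m and GM = 3.982e+19 m³/s²:
T = 2π √((1e+11)³ / 3.982e+19) s
T ≈ 3.149e+07 s = 364.4 days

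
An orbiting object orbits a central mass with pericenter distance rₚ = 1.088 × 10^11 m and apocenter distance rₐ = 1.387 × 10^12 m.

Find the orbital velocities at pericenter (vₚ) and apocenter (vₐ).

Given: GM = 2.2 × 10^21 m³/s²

Use the vis-viva equation v² = GM(2/r − 1/a) with a = (rₚ + rₐ)/2 = (1.088e+11 + 1.387e+12)/2 = 7.479e+11 m.
vₚ = √(GM · (2/rₚ − 1/a)) = √(2.2e+21 · (2/1.088e+11 − 1/7.479e+11)) m/s ≈ 1.936e+05 m/s = 193.6 km/s.
vₐ = √(GM · (2/rₐ − 1/a)) = √(2.2e+21 · (2/1.387e+12 − 1/7.479e+11)) m/s ≈ 1.519e+04 m/s = 15.19 km/s.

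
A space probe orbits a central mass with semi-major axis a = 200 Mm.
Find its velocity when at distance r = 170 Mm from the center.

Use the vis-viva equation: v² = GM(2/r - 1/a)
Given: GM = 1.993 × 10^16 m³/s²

Convert to SI: a = 200 Mm = 2e+08 m; r = 170 Mm = 1.7e+08 m.
Vis-viva: v = √(GM · (2/r − 1/a)).
2/r − 1/a = 2/1.7e+08 − 1/2e+08 = 6.76471e-09 m⁻¹.
v = √(1.993e+16 · 6.76471e-09) m/s ≈ 1.161e+04 m/s = 11.61 km/s.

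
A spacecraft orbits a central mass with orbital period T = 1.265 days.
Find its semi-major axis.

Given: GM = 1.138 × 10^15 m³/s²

Convert to SI: T = 1.265 days = 109296 s.
Invert Kepler's third law: a = (GM · T² / (4π²))^(1/3).
Substituting T = 109296 s and GM = 1.138e+15 m³/s²:
a = (1.138e+15 · (109296)² / (4π²))^(1/3) m
a ≈ 7.009e+07 m = 7.009 × 10^7 m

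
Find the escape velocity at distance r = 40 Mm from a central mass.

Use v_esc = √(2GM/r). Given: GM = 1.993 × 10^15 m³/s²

Convert to SI: r = 40 Mm = 4e+07 m.
Escape velocity comes from setting total energy to zero: ½v² − GM/r = 0 ⇒ v_esc = √(2GM / r).
v_esc = √(2 · 1.993e+15 / 4e+07) m/s ≈ 9982 m/s = 9.982 km/s.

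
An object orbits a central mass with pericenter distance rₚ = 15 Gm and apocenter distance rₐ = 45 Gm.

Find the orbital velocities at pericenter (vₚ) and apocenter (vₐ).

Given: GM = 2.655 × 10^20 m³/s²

Convert to SI: rₚ = 15 Gm = 1.5e+10 m; rₐ = 45 Gm = 4.5e+10 m.
Use the vis-viva equation v² = GM(2/r − 1/a) with a = (rₚ + rₐ)/2 = (1.5e+10 + 4.5e+10)/2 = 3e+10 m.
vₚ = √(GM · (2/rₚ − 1/a)) = √(2.655e+20 · (2/1.5e+10 − 1/3e+10)) m/s ≈ 1.629e+05 m/s = 162.9 km/s.
vₐ = √(GM · (2/rₐ − 1/a)) = √(2.655e+20 · (2/4.5e+10 − 1/3e+10)) m/s ≈ 5.431e+04 m/s = 54.31 km/s.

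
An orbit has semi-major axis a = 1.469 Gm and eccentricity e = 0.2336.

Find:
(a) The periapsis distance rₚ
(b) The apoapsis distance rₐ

Convert to SI: a = 1.469 Gm = 1.469e+09 m.
(a) rₚ = a(1 − e) = 1.469e+09 · (1 − 0.2336) = 1.469e+09 · 0.7664 ≈ 1.126e+09 m = 1.126 Gm.
(b) rₐ = a(1 + e) = 1.469e+09 · (1 + 0.2336) = 1.469e+09 · 1.2336 ≈ 1.812e+09 m = 1.812 Gm.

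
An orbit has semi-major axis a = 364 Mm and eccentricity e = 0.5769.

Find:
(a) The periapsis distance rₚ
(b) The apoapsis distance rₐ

Convert to SI: a = 364 Mm = 3.64e+08 m.
(a) rₚ = a(1 − e) = 3.64e+08 · (1 − 0.5769) = 3.64e+08 · 0.4231 ≈ 1.54e+08 m = 154 Mm.
(b) rₐ = a(1 + e) = 3.64e+08 · (1 + 0.5769) = 3.64e+08 · 1.5769 ≈ 5.74e+08 m = 574 Mm.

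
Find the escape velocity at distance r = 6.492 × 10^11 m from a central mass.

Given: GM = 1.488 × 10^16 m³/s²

Escape velocity comes from setting total energy to zero: ½v² − GM/r = 0 ⇒ v_esc = √(2GM / r).
v_esc = √(2 · 1.488e+16 / 6.492e+11) m/s ≈ 214.1 m/s = 214.1 m/s.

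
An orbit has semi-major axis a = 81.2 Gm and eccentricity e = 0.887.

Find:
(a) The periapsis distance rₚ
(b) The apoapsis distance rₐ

Convert to SI: a = 81.2 Gm = 8.12e+10 m.
(a) rₚ = a(1 − e) = 8.12e+10 · (1 − 0.887) = 8.12e+10 · 0.113 ≈ 9.176e+09 m = 9.176 Gm.
(b) rₐ = a(1 + e) = 8.12e+10 · (1 + 0.887) = 8.12e+10 · 1.887 ≈ 1.532e+11 m = 153.2 Gm.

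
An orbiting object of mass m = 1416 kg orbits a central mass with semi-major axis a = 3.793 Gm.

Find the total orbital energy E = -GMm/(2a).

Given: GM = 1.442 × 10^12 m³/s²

Convert to SI: a = 3.793 Gm = 3.793e+09 m.
E = −GMm / (2a).
E = −1.442e+12 · 1416 / (2 · 3.793e+09) J ≈ -2.692e+05 J = -269.2 kJ.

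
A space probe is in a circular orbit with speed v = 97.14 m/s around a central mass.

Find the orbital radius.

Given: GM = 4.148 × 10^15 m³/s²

For a circular orbit, v² = GM / r, so r = GM / v².
r = 4.148e+15 / (97.14)² m ≈ 4.396e+11 m = 439.6 Gm.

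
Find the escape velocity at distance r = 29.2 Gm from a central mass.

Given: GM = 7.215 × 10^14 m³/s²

Convert to SI: r = 29.2 Gm = 2.92e+10 m.
Escape velocity comes from setting total energy to zero: ½v² − GM/r = 0 ⇒ v_esc = √(2GM / r).
v_esc = √(2 · 7.215e+14 / 2.92e+10) m/s ≈ 222.3 m/s = 222.3 m/s.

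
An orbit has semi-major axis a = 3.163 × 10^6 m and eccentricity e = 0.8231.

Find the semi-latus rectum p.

p = a (1 − e²).
p = 3.163e+06 · (1 − (0.8231)²) = 3.163e+06 · 0.322506 ≈ 1.02e+06 m = 1.02 × 10^6 m.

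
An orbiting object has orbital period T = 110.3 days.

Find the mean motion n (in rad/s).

Convert to SI: T = 110.3 days = 9.52992e+06 s.
n = 2π / T.
n = 2π / 9.52992e+06 s ≈ 6.593e-07 rad/s.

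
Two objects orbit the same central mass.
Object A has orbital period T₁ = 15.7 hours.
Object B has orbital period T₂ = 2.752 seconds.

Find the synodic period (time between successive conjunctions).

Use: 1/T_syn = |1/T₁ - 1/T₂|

Convert to SI: T₁ = 15.7 hours = 56520 s.
T_syn = |T₁ · T₂ / (T₁ − T₂)|.
T_syn = |56520 · 2.752 / (56520 − 2.752)| s ≈ 2.752 s = 2.752 seconds.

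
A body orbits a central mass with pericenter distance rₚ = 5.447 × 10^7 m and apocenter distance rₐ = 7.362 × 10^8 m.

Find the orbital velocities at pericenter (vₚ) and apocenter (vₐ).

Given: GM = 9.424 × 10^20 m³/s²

Use the vis-viva equation v² = GM(2/r − 1/a) with a = (rₚ + rₐ)/2 = (5.447e+07 + 7.362e+08)/2 = 3.95335e+08 m.
vₚ = √(GM · (2/rₚ − 1/a)) = √(9.424e+20 · (2/5.447e+07 − 1/3.95335e+08)) m/s ≈ 5.676e+06 m/s = 5676 km/s.
vₐ = √(GM · (2/rₐ − 1/a)) = √(9.424e+20 · (2/7.362e+08 − 1/3.95335e+08)) m/s ≈ 4.2e+05 m/s = 420 km/s.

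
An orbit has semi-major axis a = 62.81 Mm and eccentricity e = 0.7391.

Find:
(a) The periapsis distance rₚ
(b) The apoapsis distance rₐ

Convert to SI: a = 62.81 Mm = 6.281e+07 m.
(a) rₚ = a(1 − e) = 6.281e+07 · (1 − 0.7391) = 6.281e+07 · 0.2609 ≈ 1.639e+07 m = 16.39 Mm.
(b) rₐ = a(1 + e) = 6.281e+07 · (1 + 0.7391) = 6.281e+07 · 1.7391 ≈ 1.092e+08 m = 109.2 Mm.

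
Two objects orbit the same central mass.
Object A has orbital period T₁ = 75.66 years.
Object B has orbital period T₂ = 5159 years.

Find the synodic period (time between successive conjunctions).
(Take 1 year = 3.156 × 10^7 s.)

Convert to SI: T₁ = 75.66 years = 2.38783e+09 s; T₂ = 5159 years = 1.62818e+11 s.
T_syn = |T₁ · T₂ / (T₁ − T₂)|.
T_syn = |2.38783e+09 · 1.62818e+11 / (2.38783e+09 − 1.62818e+11)| s ≈ 2.423e+09 s = 76.79 years.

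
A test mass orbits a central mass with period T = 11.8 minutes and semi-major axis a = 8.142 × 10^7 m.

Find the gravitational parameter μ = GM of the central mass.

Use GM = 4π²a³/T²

Convert to SI: T = 11.8 minutes = 708 s.
GM = 4π² · a³ / T².
GM = 4π² · (8.142e+07)³ / (708)² m³/s² ≈ 4.251e+19 m³/s² = 4.251 × 10^19 m³/s².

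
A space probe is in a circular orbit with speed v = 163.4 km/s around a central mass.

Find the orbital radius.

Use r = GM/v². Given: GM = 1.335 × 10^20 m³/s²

Convert to SI: v = 163.4 km/s = 163400 m/s.
For a circular orbit, v² = GM / r, so r = GM / v².
r = 1.335e+20 / (163400)² m ≈ 5e+09 m = 5 Gm.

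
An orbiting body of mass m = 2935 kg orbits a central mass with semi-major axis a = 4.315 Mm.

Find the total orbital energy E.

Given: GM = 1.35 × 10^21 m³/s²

Convert to SI: a = 4.315 Mm = 4.315e+06 m.
E = −GMm / (2a).
E = −1.35e+21 · 2935 / (2 · 4.315e+06) J ≈ -4.591e+17 J = -459.1 PJ.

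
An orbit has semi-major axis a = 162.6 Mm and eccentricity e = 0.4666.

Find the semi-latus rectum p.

Convert to SI: a = 162.6 Mm = 1.626e+08 m.
p = a (1 − e²).
p = 1.626e+08 · (1 − (0.4666)²) = 1.626e+08 · 0.782284 ≈ 1.272e+08 m = 127.2 Mm.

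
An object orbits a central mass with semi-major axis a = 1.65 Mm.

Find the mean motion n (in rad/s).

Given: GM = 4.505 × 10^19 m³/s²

Convert to SI: a = 1.65 Mm = 1.65e+06 m.
n = √(GM / a³).
n = √(4.505e+19 / (1.65e+06)³) rad/s ≈ 3.167 rad/s.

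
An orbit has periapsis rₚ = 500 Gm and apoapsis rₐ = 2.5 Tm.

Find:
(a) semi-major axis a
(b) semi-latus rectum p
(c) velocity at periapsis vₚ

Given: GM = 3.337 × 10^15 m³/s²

Convert to SI: rₚ = 500 Gm = 5e+11 m; rₐ = 2.5 Tm = 2.5e+12 m.
(a) a = (rₚ + rₐ)/2 = (5e+11 + 2.5e+12)/2 ≈ 1.5e+12 m
(b) From a = (rₚ + rₐ)/2 = 1.5e+12 m and e = (rₐ − rₚ)/(rₐ + rₚ) = 0.666667, p = a(1 − e²) = 1.5e+12 · (1 − (0.666667)²) ≈ 8.333e+11 m
(c) With a = (rₚ + rₐ)/2 = 1.5e+12 m, vₚ = √(GM (2/rₚ − 1/a)) = √(3.337e+15 · (2/5e+11 − 1/1.5e+12)) m/s ≈ 105.5 m/s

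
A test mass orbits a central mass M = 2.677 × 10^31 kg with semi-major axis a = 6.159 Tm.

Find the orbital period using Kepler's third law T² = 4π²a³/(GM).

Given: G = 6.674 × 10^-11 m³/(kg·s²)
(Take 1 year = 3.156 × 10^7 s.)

Convert to SI: a = 6.159 Tm = 6.159e+12 m.
GM = G · M = 6.674e-11 · 2.677e+31 = 1.78663e+21 m³/s².
Kepler's third law: T = 2π √(a³ / GM).
Substituting a = 6.159e+12 m and GM = 1.78663e+21 m³/s²:
T = 2π √((6.159e+12)³ / 1.78663e+21) s
T ≈ 2.272e+09 s = 71.99 years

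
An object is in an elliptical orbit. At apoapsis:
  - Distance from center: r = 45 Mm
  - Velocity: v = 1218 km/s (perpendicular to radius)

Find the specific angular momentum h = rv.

Convert to SI: r = 45 Mm = 4.5e+07 m; v = 1218 km/s = 1.218e+06 m/s.
With v perpendicular to r, h = r · v.
h = 4.5e+07 · 1.218e+06 m²/s ≈ 5.481e+13 m²/s.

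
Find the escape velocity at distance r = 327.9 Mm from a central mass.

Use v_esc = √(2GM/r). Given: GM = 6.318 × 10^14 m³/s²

Convert to SI: r = 327.9 Mm = 3.279e+08 m.
Escape velocity comes from setting total energy to zero: ½v² − GM/r = 0 ⇒ v_esc = √(2GM / r).
v_esc = √(2 · 6.318e+14 / 3.279e+08) m/s ≈ 1963 m/s = 1.963 km/s.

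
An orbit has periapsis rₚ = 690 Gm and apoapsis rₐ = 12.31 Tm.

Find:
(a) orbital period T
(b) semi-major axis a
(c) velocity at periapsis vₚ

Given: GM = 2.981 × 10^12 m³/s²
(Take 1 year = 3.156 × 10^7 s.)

Convert to SI: rₚ = 690 Gm = 6.9e+11 m; rₐ = 12.31 Tm = 1.231e+13 m.
(a) With a = (rₚ + rₐ)/2 = 6.5e+12 m, T = 2π √(a³/GM) = 2π √((6.5e+12)³/2.981e+12) s ≈ 6.031e+13 s
(b) a = (rₚ + rₐ)/2 = (6.9e+11 + 1.231e+13)/2 ≈ 6.5e+12 m
(c) With a = (rₚ + rₐ)/2 = 6.5e+12 m, vₚ = √(GM (2/rₚ − 1/a)) = √(2.981e+12 · (2/6.9e+11 − 1/6.5e+12)) m/s ≈ 2.86 m/s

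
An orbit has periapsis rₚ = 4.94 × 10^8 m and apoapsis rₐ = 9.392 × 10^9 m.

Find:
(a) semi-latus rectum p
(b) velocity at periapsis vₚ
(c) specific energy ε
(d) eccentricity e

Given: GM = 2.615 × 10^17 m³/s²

(a) From a = (rₚ + rₐ)/2 = 4.943e+09 m and e = (rₐ − rₚ)/(rₐ + rₚ) = 0.900061, p = a(1 − e²) = 4.943e+09 · (1 − (0.900061)²) ≈ 9.386e+08 m
(b) With a = (rₚ + rₐ)/2 = 4.943e+09 m, vₚ = √(GM (2/rₚ − 1/a)) = √(2.615e+17 · (2/4.94e+08 − 1/4.943e+09)) m/s ≈ 3.171e+04 m/s
(c) With a = (rₚ + rₐ)/2 = 4.943e+09 m, ε = −GM/(2a) = −2.615e+17/(2 · 4.943e+09) J/kg ≈ -2.645e+07 J/kg
(d) e = (rₐ − rₚ)/(rₐ + rₚ) = (9.392e+09 − 4.94e+08)/(9.392e+09 + 4.94e+08) ≈ 0.9001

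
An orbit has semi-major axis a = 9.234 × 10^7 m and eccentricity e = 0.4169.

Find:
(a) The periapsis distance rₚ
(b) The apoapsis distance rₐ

(a) rₚ = a(1 − e) = 9.234e+07 · (1 − 0.4169) = 9.234e+07 · 0.5831 ≈ 5.384e+07 m = 5.384 × 10^7 m.
(b) rₐ = a(1 + e) = 9.234e+07 · (1 + 0.4169) = 9.234e+07 · 1.4169 ≈ 1.308e+08 m = 1.308 × 10^8 m.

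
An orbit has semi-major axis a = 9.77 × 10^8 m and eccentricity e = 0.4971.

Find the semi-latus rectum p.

p = a (1 − e²).
p = 9.77e+08 · (1 − (0.4971)²) = 9.77e+08 · 0.752892 ≈ 7.356e+08 m = 7.356 × 10^8 m.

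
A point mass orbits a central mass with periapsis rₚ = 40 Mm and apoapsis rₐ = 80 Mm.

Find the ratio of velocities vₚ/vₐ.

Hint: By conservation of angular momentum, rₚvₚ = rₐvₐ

Convert to SI: rₚ = 40 Mm = 4e+07 m; rₐ = 80 Mm = 8e+07 m.
Conservation of angular momentum gives rₚvₚ = rₐvₐ, so vₚ/vₐ = rₐ/rₚ.
vₚ/vₐ = 8e+07 / 4e+07 ≈ 2.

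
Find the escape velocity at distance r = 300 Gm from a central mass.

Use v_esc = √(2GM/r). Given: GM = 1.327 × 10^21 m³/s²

Convert to SI: r = 300 Gm = 3e+11 m.
Escape velocity comes from setting total energy to zero: ½v² − GM/r = 0 ⇒ v_esc = √(2GM / r).
v_esc = √(2 · 1.327e+21 / 3e+11) m/s ≈ 9.406e+04 m/s = 94.06 km/s.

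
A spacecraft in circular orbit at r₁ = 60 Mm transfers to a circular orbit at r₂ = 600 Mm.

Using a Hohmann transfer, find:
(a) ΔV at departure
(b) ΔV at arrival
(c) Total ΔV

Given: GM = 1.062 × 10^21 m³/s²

Convert to SI: r₁ = 60 Mm = 6e+07 m; r₂ = 600 Mm = 6e+08 m.
Transfer semi-major axis: a_t = (r₁ + r₂)/2 = (6e+07 + 6e+08)/2 = 3.3e+08 m.
Circular speeds: v₁ = √(GM/r₁) = 4.20714e+06 m/s, v₂ = √(GM/r₂) = 1.33041e+06 m/s.
Transfer speeds (vis-viva v² = GM(2/r − 1/a_t)): v₁ᵗ = 5.6729e+06 m/s, v₂ᵗ = 567290 m/s.
(a) ΔV₁ = |v₁ᵗ − v₁| ≈ 1.466e+06 m/s = 1466 km/s.
(b) ΔV₂ = |v₂ − v₂ᵗ| ≈ 7.631e+05 m/s = 763.1 km/s.
(c) ΔV_total = ΔV₁ + ΔV₂ ≈ 2.229e+06 m/s = 2229 km/s.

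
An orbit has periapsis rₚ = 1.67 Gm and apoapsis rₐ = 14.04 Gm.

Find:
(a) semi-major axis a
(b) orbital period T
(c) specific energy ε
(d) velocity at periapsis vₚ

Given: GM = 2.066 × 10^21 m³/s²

Convert to SI: rₚ = 1.67 Gm = 1.67e+09 m; rₐ = 14.04 Gm = 1.404e+10 m.
(a) a = (rₚ + rₐ)/2 = (1.67e+09 + 1.404e+10)/2 ≈ 7.855e+09 m
(b) With a = (rₚ + rₐ)/2 = 7.855e+09 m, T = 2π √(a³/GM) = 2π √((7.855e+09)³/2.066e+21) s ≈ 9.624e+04 s
(c) With a = (rₚ + rₐ)/2 = 7.855e+09 m, ε = −GM/(2a) = −2.066e+21/(2 · 7.855e+09) J/kg ≈ -1.315e+11 J/kg
(d) With a = (rₚ + rₐ)/2 = 7.855e+09 m, vₚ = √(GM (2/rₚ − 1/a)) = √(2.066e+21 · (2/1.67e+09 − 1/7.855e+09)) m/s ≈ 1.487e+06 m/s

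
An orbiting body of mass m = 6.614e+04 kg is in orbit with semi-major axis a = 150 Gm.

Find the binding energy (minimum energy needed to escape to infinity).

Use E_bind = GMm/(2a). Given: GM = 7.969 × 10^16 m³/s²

Convert to SI: a = 150 Gm = 1.5e+11 m.
Total orbital energy is E = −GMm/(2a); binding energy is E_bind = −E = GMm/(2a).
E_bind = 7.969e+16 · 6.614e+04 / (2 · 1.5e+11) J ≈ 1.757e+10 J = 17.57 GJ.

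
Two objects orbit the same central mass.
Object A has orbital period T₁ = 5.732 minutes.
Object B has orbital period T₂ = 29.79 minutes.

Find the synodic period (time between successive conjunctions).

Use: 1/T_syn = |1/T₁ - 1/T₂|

Convert to SI: T₁ = 5.732 minutes = 343.92 s; T₂ = 29.79 minutes = 1787.4 s.
T_syn = |T₁ · T₂ / (T₁ − T₂)|.
T_syn = |343.92 · 1787.4 / (343.92 − 1787.4)| s ≈ 425.9 s = 7.098 minutes.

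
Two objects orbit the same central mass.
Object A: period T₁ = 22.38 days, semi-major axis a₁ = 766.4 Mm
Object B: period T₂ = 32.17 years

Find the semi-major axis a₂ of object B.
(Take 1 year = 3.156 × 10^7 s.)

Convert to SI: T₁ = 22.38 days = 1.93363e+06 s; a₁ = 766.4 Mm = 7.664e+08 m; T₂ = 32.17 years = 1.01529e+09 s.
Kepler's third law: (T₁/T₂)² = (a₁/a₂)³ ⇒ a₂ = a₁ · (T₂/T₁)^(2/3).
T₂/T₁ = 1.01529e+09 / 1.93363e+06 = 525.066.
a₂ = 7.664e+08 · (525.066)^(2/3) m ≈ 4.988e+10 m = 49.88 Gm.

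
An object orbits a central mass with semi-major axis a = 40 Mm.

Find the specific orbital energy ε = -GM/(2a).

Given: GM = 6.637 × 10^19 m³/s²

Convert to SI: a = 40 Mm = 4e+07 m.
ε = −GM / (2a).
ε = −6.637e+19 / (2 · 4e+07) J/kg ≈ -8.296e+11 J/kg = -829.6 GJ/kg.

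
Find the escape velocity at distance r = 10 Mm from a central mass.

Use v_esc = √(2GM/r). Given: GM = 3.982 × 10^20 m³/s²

Convert to SI: r = 10 Mm = 1e+07 m.
Escape velocity comes from setting total energy to zero: ½v² − GM/r = 0 ⇒ v_esc = √(2GM / r).
v_esc = √(2 · 3.982e+20 / 1e+07) m/s ≈ 8.924e+06 m/s = 8924 km/s.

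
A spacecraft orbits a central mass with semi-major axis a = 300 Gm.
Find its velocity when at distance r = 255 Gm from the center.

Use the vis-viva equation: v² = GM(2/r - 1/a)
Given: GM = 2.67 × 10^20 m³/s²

Convert to SI: a = 300 Gm = 3e+11 m; r = 255 Gm = 2.55e+11 m.
Vis-viva: v = √(GM · (2/r − 1/a)).
2/r − 1/a = 2/2.55e+11 − 1/3e+11 = 4.5098e-12 m⁻¹.
v = √(2.67e+20 · 4.5098e-12) m/s ≈ 3.47e+04 m/s = 34.7 km/s.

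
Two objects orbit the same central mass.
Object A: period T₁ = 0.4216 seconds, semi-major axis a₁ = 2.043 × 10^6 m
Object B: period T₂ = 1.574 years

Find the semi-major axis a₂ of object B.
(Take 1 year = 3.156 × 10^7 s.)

Convert to SI: T₂ = 1.574 years = 4.96754e+07 s.
Kepler's third law: (T₁/T₂)² = (a₁/a₂)³ ⇒ a₂ = a₁ · (T₂/T₁)^(2/3).
T₂/T₁ = 4.96754e+07 / 0.4216 = 1.17826e+08.
a₂ = 2.043e+06 · (1.17826e+08)^(2/3) m ≈ 4.91e+11 m = 4.91 × 10^11 m.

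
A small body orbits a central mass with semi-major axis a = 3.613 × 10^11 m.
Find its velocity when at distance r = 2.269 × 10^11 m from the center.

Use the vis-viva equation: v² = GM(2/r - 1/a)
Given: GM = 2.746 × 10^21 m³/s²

Vis-viva: v = √(GM · (2/r − 1/a)).
2/r − 1/a = 2/2.269e+11 − 1/3.613e+11 = 6.04667e-12 m⁻¹.
v = √(2.746e+21 · 6.04667e-12) m/s ≈ 1.289e+05 m/s = 128.9 km/s.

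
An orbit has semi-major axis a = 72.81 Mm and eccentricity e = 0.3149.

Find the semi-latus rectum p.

Convert to SI: a = 72.81 Mm = 7.281e+07 m.
p = a (1 − e²).
p = 7.281e+07 · (1 − (0.3149)²) = 7.281e+07 · 0.900838 ≈ 6.559e+07 m = 65.59 Mm.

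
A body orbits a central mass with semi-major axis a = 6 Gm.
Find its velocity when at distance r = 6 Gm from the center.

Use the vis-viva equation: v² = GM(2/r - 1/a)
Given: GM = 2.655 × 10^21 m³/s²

Convert to SI: a = 6 Gm = 6e+09 m; r = 6 Gm = 6e+09 m.
Vis-viva: v = √(GM · (2/r − 1/a)).
2/r − 1/a = 2/6e+09 − 1/6e+09 = 1.66667e-10 m⁻¹.
v = √(2.655e+21 · 1.66667e-10) m/s ≈ 6.652e+05 m/s = 665.2 km/s.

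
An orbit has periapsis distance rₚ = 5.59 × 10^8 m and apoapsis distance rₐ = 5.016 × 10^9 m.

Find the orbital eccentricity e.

e = (rₐ − rₚ) / (rₐ + rₚ).
e = (5.016e+09 − 5.59e+08) / (5.016e+09 + 5.59e+08) = 4.457e+09 / 5.575e+09 ≈ 0.7995.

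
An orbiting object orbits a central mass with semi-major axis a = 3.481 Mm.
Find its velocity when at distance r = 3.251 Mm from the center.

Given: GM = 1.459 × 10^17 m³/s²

Convert to SI: a = 3.481 Mm = 3.481e+06 m; r = 3.251 Mm = 3.251e+06 m.
Vis-viva: v = √(GM · (2/r − 1/a)).
2/r − 1/a = 2/3.251e+06 − 1/3.481e+06 = 3.27922e-07 m⁻¹.
v = √(1.459e+17 · 3.27922e-07) m/s ≈ 2.187e+05 m/s = 218.7 km/s.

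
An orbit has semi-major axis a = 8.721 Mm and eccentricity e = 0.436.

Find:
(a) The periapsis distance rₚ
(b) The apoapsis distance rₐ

Convert to SI: a = 8.721 Mm = 8.721e+06 m.
(a) rₚ = a(1 − e) = 8.721e+06 · (1 − 0.436) = 8.721e+06 · 0.564 ≈ 4.919e+06 m = 4.919 Mm.
(b) rₐ = a(1 + e) = 8.721e+06 · (1 + 0.436) = 8.721e+06 · 1.436 ≈ 1.252e+07 m = 12.52 Mm.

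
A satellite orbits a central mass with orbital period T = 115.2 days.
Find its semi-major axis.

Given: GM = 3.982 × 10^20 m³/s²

Convert to SI: T = 115.2 days = 9.95328e+06 s.
Invert Kepler's third law: a = (GM · T² / (4π²))^(1/3).
Substituting T = 9.95328e+06 s and GM = 3.982e+20 m³/s²:
a = (3.982e+20 · (9.95328e+06)² / (4π²))^(1/3) m
a ≈ 9.997e+10 m = 99.97 Gm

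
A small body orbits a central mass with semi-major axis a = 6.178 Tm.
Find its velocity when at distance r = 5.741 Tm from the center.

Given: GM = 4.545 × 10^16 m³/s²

Convert to SI: a = 6.178 Tm = 6.178e+12 m; r = 5.741 Tm = 5.741e+12 m.
Vis-viva: v = √(GM · (2/r − 1/a)).
2/r − 1/a = 2/5.741e+12 − 1/6.178e+12 = 1.86507e-13 m⁻¹.
v = √(4.545e+16 · 1.86507e-13) m/s ≈ 92.07 m/s = 92.07 m/s.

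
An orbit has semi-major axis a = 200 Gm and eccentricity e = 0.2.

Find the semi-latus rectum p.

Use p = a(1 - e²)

Convert to SI: a = 200 Gm = 2e+11 m.
p = a (1 − e²).
p = 2e+11 · (1 − (0.2)²) = 2e+11 · 0.96 ≈ 1.92e+11 m = 192 Gm.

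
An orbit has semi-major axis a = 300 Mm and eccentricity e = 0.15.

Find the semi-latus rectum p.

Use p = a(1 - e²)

Convert to SI: a = 300 Mm = 3e+08 m.
p = a (1 − e²).
p = 3e+08 · (1 − (0.15)²) = 3e+08 · 0.9775 ≈ 2.932e+08 m = 293.2 Mm.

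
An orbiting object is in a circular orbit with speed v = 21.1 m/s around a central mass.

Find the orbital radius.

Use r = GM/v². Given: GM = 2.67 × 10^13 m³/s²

For a circular orbit, v² = GM / r, so r = GM / v².
r = 2.67e+13 / (21.1)² m ≈ 5.997e+10 m = 59.97 Gm.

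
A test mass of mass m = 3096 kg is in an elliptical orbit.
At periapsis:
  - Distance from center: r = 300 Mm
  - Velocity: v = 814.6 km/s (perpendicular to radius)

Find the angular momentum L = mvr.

Convert to SI: r = 300 Mm = 3e+08 m; v = 814.6 km/s = 814600 m/s.
Since v is perpendicular to r, L = m · v · r.
L = 3096 · 814600 · 3e+08 kg·m²/s ≈ 7.566e+17 kg·m²/s.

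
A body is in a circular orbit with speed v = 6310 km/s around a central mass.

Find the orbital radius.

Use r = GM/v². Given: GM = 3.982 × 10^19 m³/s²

Convert to SI: v = 6310 km/s = 6.31e+06 m/s.
For a circular orbit, v² = GM / r, so r = GM / v².
r = 3.982e+19 / (6.31e+06)² m ≈ 1e+06 m = 1 Mm.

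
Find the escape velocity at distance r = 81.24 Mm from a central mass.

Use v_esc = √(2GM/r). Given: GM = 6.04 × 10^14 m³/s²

Convert to SI: r = 81.24 Mm = 8.124e+07 m.
Escape velocity comes from setting total energy to zero: ½v² − GM/r = 0 ⇒ v_esc = √(2GM / r).
v_esc = √(2 · 6.04e+14 / 8.124e+07) m/s ≈ 3856 m/s = 3.856 km/s.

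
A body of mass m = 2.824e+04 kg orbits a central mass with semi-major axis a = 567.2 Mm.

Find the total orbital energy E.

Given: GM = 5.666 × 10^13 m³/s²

Convert to SI: a = 567.2 Mm = 5.672e+08 m.
E = −GMm / (2a).
E = −5.666e+13 · 2.824e+04 / (2 · 5.672e+08) J ≈ -1.411e+09 J = -1.411 GJ.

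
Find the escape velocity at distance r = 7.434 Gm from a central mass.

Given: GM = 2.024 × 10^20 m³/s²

Convert to SI: r = 7.434 Gm = 7.434e+09 m.
Escape velocity comes from setting total energy to zero: ½v² − GM/r = 0 ⇒ v_esc = √(2GM / r).
v_esc = √(2 · 2.024e+20 / 7.434e+09) m/s ≈ 2.334e+05 m/s = 233.4 km/s.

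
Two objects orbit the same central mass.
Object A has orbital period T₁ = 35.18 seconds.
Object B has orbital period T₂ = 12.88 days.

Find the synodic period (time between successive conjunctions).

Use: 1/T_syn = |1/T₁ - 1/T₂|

Convert to SI: T₂ = 12.88 days = 1.11283e+06 s.
T_syn = |T₁ · T₂ / (T₁ − T₂)|.
T_syn = |35.18 · 1.11283e+06 / (35.18 − 1.11283e+06)| s ≈ 35.18 s = 35.18 seconds.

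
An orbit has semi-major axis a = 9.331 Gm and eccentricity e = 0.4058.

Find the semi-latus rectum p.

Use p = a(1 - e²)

Convert to SI: a = 9.331 Gm = 9.331e+09 m.
p = a (1 − e²).
p = 9.331e+09 · (1 − (0.4058)²) = 9.331e+09 · 0.835326 ≈ 7.794e+09 m = 7.794 Gm.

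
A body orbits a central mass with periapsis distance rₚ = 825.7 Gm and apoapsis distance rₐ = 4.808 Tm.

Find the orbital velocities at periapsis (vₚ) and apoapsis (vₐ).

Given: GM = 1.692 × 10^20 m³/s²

Convert to SI: rₚ = 825.7 Gm = 8.257e+11 m; rₐ = 4.808 Tm = 4.808e+12 m.
Use the vis-viva equation v² = GM(2/r − 1/a) with a = (rₚ + rₐ)/2 = (8.257e+11 + 4.808e+12)/2 = 2.81685e+12 m.
vₚ = √(GM · (2/rₚ − 1/a)) = √(1.692e+20 · (2/8.257e+11 − 1/2.81685e+12)) m/s ≈ 1.87e+04 m/s = 18.7 km/s.
vₐ = √(GM · (2/rₐ − 1/a)) = √(1.692e+20 · (2/4.808e+12 − 1/2.81685e+12)) m/s ≈ 3212 m/s = 3.212 km/s.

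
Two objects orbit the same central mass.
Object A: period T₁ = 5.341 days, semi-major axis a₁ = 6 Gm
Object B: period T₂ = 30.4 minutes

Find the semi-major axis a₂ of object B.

Convert to SI: T₁ = 5.341 days = 461462 s; a₁ = 6 Gm = 6e+09 m; T₂ = 30.4 minutes = 1824 s.
Kepler's third law: (T₁/T₂)² = (a₁/a₂)³ ⇒ a₂ = a₁ · (T₂/T₁)^(2/3).
T₂/T₁ = 1824 / 461462 = 0.00395265.
a₂ = 6e+09 · (0.00395265)^(2/3) m ≈ 1.5e+08 m = 150 Mm.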